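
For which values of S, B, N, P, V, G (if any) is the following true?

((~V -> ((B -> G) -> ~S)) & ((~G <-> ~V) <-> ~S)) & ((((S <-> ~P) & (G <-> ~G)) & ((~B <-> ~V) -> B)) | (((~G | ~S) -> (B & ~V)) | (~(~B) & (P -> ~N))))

S: True, B: True, N: True, P: False, V: True, G: False

  (~V -> ((B -> G) -> ~S)) & ((~G <-> ~V) <-> ~S) = True
    ~V -> ((B -> G) -> ~S) = True
      ~V = False
      (B -> G) -> ~S = True
        B -> G = False
        ~S = False
    (~G <-> ~V) <-> ~S = True
      ~G <-> ~V = False
        ~G = True
        ~V = False
      ~S = False
  (((S <-> ~P) & (G <-> ~G)) & ((~B <-> ~V) -> B)) | (((~G | ~S) -> (B & ~V)) | (~(~B) & (P -> ~N))) = True
    ((S <-> ~P) & (G <-> ~G)) & ((~B <-> ~V) -> B) = False
      (S <-> ~P) & (G <-> ~G) = False
        S <-> ~P = True
          ~P = True
        G <-> ~G = False
          ~G = True
      (~B <-> ~V) -> B = True
        ~B <-> ~V = True
          ~B = False
          ~V = False
    ((~G | ~S) -> (B & ~V)) | (~(~B) & (P -> ~N)) = True
      (~G | ~S) -> (B & ~V) = False
        ~G | ~S = True
          ~G = True
          ~S = False
        B & ~V = False
          ~V = False
      ~(~B) & (P -> ~N) = True
        ~(~B) = True
          ~B = False
        P -> ~N = True
          ~N = False
Both conjuncts True, so the formula holds.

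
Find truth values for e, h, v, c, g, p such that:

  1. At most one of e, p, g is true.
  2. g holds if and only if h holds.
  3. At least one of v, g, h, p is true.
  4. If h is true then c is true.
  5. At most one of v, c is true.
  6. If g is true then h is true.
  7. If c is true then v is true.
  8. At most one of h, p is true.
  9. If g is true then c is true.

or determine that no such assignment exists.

e = True; h = False; v = True; c = False; g = False; p = False

  (1) {e, p, g}: 1 true — at most one ✓
  (2) g=F, h=F — same ✓
  (3) {v, g, h, p}: 1 true — at least one ✓
  (4) h=F ⇒ c: vacuous ✓
  (5) {v, c}: 1 true — at most one ✓
  (6) g=F ⇒ h: vacuous ✓
  (7) c=F ⇒ v: vacuous ✓
  (8) {h, p}: 0 true — at most one ✓
  (9) g=F ⇒ c: vacuous ✓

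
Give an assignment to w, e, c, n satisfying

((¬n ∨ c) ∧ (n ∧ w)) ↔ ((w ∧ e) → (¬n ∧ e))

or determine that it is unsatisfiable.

w=T, e=T, c=F, n=T

  ((¬n ∨ c) ∧ (n ∧ w)) ↔ ((w ∧ e) → (¬n ∧ e)) = True
    (¬n ∨ c) ∧ (n ∧ w) = False
      ¬n ∨ c = False
        ¬n = False
      n ∧ w = True
    (w ∧ e) → (¬n ∧ e) = False
      w ∧ e = True
      ¬n ∧ e = False
        ¬n = False
The formula evaluates to True.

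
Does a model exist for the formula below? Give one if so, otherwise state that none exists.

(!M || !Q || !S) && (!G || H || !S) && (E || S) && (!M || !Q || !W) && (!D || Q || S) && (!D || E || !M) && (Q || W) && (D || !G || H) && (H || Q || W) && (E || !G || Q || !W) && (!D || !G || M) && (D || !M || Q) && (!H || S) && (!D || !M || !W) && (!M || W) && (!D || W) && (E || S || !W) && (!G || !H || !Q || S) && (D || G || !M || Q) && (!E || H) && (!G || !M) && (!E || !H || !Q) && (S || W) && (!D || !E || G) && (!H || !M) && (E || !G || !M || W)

Set Q = True.
Set H = False.
  then (!E || H) forces E = False.
  then (E || S) forces S = True.
  then (!M || !Q || !S) forces M = False.
  then (!G || H || !S) forces G = False.
Set D = False.
Set W = False.
All clauses satisfied.

Q: True; H: False; S: True; M: False; G: False; D: False; W: False; E: False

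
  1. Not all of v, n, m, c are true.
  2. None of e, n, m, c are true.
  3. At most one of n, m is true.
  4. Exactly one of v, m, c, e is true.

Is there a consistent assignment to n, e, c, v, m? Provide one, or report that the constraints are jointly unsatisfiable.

n: False; e: False; c: False; v: True; m: False

  (1) {v, n, m, c}: 1/4 true — not all ✓
  (2) {e, n, m, c}: 0 true — none ✓
  (3) {n, m}: 0 true — at most one ✓
  (4) {v, m, c, e}: 1 true — exactly one ✓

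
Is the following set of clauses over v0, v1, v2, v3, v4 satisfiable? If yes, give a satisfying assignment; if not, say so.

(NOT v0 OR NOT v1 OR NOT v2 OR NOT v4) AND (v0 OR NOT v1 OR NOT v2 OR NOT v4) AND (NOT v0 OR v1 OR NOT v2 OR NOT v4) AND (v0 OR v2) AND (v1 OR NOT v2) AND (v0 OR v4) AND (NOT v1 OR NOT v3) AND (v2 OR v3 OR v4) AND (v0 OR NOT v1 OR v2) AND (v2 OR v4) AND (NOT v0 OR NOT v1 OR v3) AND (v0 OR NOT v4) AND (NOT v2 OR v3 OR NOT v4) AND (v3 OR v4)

v0 = True, v1 = False, v2 = False, v3 = False, v4 = True

Set v0 = True.
Try v1 = True:
  (NOT v1 OR NOT v3) forces v3 = False.
  clause (NOT v0 OR NOT v1 OR v3) is falsified — backtrack.
So v1 = False.
  then (v1 OR NOT v2) forces v2 = False.
  then (v2 OR v4) forces v4 = True.
Set v3 = False.
All clauses satisfied.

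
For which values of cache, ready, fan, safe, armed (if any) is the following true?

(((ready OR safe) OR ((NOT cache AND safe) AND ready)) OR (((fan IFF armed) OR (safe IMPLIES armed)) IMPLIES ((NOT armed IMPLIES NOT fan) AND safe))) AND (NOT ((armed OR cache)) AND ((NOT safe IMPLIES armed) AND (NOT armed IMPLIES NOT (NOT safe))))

cache = False; ready = True; fan = False; safe = True; armed = False

  ((ready OR safe) OR ((NOT cache AND safe) AND ready)) OR (((fan IFF armed) OR (safe IMPLIES armed)) IMPLIES ((NOT armed IMPLIES NOT fan) AND safe)) = True
    (ready OR safe) OR ((NOT cache AND safe) AND ready) = True
      ready OR safe = True
      (NOT cache AND safe) AND ready = True
        NOT cache AND safe = True
          NOT cache = True
    ((fan IFF armed) OR (safe IMPLIES armed)) IMPLIES ((NOT armed IMPLIES NOT fan) AND safe) = True
      (fan IFF armed) OR (safe IMPLIES armed) = True
        fan IFF armed = True
        safe IMPLIES armed = False
      (NOT armed IMPLIES NOT fan) AND safe = True
        NOT armed IMPLIES NOT fan = True
          NOT armed = True
          NOT fan = True
  NOT ((armed OR cache)) AND ((NOT safe IMPLIES armed) AND (NOT armed IMPLIES NOT (NOT safe))) = True
    NOT ((armed OR cache)) = True
      armed OR cache = False
    (NOT safe IMPLIES armed) AND (NOT armed IMPLIES NOT (NOT safe)) = True
      NOT safe IMPLIES armed = True
        NOT safe = False
      NOT armed IMPLIES NOT (NOT safe) = True
        NOT armed = True
        NOT (NOT safe) = True
          NOT safe = False
Both conjuncts True, so the formula holds.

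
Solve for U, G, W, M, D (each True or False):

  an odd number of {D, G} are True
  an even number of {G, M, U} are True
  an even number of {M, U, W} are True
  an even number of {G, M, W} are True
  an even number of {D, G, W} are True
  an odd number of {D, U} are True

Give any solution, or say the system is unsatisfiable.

U = True; G = True; W = True; M = False; D = False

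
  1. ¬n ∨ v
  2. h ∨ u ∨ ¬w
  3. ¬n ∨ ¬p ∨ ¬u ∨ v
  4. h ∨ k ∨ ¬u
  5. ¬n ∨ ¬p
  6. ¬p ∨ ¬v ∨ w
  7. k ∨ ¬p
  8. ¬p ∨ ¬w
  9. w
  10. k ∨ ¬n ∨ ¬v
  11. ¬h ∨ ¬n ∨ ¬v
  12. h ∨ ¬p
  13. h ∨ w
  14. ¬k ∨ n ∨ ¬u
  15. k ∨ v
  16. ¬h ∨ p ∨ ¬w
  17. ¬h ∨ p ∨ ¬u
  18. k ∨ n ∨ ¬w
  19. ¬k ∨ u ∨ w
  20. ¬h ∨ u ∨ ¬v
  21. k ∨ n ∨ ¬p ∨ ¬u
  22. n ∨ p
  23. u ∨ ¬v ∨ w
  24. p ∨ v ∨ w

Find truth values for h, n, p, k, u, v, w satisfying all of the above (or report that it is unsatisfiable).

h = False, n = True, p = False, k = True, u = True, v = True, w = True

Unit clause (w) forces w = True.
In (¬p ∨ ¬w) only ¬p is left, so p = False.
In (¬h ∨ p ∨ ¬w) only ¬h is left, so h = False.
In (n ∨ p) only n is left, so n = True.
In (¬n ∨ v) only v is left, so v = True.
In (h ∨ u ∨ ¬w) only u is left, so u = True.
In (h ∨ k ∨ ¬u) only k is left, so k = True.
All clauses satisfied.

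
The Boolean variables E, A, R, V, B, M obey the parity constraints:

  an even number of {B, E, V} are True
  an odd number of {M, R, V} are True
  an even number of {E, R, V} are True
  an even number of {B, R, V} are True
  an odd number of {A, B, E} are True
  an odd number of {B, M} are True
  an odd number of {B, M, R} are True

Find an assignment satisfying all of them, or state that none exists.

E=F, A=T, R=F, V=F, B=F, M=T

{B, E, V}: 0 true → even ✓
{M, R, V}: 1 true → odd ✓
{E, R, V}: 0 true → even ✓
{B, R, V}: 0 true → even ✓
{A, B, E}: 1 true → odd ✓
{B, M}: 1 true → odd ✓
{B, M, R}: 1 true → odd ✓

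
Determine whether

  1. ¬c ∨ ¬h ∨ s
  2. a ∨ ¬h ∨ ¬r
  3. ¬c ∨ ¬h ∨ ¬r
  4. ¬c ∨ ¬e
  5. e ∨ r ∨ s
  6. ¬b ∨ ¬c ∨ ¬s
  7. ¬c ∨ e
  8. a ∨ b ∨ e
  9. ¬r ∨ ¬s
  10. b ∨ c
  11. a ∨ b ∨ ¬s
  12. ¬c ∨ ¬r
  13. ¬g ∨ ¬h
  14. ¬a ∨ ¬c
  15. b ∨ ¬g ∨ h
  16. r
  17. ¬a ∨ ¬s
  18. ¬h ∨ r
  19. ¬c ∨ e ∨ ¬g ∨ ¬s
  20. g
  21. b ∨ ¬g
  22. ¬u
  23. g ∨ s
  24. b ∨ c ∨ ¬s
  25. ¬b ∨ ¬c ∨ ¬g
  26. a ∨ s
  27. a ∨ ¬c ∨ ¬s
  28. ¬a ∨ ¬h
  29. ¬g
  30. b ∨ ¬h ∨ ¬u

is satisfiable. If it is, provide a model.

UNSATISFIABLE

Case g = True:
  Clause (¬g) is falsified — contradiction.
Case g = False:
  Clause (g) is falsified — contradiction.
Both cases fail, so the formula is unsatisfiable.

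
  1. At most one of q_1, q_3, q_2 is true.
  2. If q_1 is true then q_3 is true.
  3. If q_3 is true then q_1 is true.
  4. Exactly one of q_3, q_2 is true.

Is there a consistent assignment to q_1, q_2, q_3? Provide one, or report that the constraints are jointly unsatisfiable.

q_1 = False, q_2 = True, q_3 = False

  (1) {q_1, q_3, q_2}: 1 true — at most one ✓
  (2) q_1=F ⇒ q_3: vacuous ✓
  (3) q_3=F ⇒ q_1: vacuous ✓
  (4) {q_3, q_2}: 1 true — exactly one ✓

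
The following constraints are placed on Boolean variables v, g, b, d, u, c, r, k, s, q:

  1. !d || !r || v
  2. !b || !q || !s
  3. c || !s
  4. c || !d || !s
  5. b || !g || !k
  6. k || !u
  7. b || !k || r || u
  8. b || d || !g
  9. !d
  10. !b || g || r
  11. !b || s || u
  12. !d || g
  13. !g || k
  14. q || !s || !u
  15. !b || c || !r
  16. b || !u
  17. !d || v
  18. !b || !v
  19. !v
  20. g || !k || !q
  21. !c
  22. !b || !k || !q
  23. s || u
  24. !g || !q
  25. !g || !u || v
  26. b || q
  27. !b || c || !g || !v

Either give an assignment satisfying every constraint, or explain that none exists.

No satisfying assignment exists.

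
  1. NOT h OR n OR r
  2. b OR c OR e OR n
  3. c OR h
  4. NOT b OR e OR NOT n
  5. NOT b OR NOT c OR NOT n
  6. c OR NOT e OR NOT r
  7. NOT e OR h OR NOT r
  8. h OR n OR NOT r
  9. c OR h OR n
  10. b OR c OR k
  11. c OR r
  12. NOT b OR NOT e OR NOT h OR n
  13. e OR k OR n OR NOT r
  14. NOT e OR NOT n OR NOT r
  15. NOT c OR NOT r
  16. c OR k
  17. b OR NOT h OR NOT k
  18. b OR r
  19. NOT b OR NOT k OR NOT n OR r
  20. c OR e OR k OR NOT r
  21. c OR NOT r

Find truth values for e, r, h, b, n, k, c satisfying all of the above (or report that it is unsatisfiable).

Set e = False.
Set r = False.
  then (c OR r) forces c = True.
  then (b OR r) forces b = True.
  then (NOT b OR e OR NOT n) forces n = False.
  then (NOT h OR n OR r) forces h = False.
Set k = True.
All clauses satisfied.

e = False; r = False; h = False; b = True; n = False; k = True; c = True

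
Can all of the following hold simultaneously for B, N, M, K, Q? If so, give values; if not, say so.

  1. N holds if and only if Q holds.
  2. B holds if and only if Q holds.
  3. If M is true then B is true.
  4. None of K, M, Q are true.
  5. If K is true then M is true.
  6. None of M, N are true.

B: False, N: False, M: False, K: False, Q: False

  (1) N=F, Q=F — same ✓
  (2) B=F, Q=F — same ✓
  (3) M=F ⇒ B: vacuous ✓
  (4) {K, M, Q}: 0 true — none ✓
  (5) K=F ⇒ M: vacuous ✓
  (6) {M, N}: 0 true — none ✓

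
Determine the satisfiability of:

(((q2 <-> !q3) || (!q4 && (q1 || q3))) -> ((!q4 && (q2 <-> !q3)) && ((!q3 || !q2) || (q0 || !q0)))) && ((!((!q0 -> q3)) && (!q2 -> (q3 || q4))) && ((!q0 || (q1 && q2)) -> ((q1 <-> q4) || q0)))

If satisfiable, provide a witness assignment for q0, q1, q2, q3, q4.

q0 = False, q1 = True, q2 = False, q3 = False, q4 = True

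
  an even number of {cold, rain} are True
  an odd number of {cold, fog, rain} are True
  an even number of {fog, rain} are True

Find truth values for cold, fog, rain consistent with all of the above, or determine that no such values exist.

cold = True, fog = True, rain = True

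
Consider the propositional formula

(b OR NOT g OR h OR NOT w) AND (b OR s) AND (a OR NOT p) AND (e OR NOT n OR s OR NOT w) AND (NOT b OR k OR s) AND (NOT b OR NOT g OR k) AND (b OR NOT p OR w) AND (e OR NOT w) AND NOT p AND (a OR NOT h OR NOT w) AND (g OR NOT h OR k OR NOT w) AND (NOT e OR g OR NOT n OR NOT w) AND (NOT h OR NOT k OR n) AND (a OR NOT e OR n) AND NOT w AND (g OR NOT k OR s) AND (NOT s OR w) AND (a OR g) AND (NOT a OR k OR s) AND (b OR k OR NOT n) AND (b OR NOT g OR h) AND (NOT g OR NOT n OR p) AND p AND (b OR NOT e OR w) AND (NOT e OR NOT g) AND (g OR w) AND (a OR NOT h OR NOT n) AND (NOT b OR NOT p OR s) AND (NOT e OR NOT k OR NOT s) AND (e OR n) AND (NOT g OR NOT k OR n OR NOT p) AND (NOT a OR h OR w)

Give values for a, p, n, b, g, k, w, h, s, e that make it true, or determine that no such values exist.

Unsatisfiable

Case p = True:
  Clause (NOT p) is falsified — contradiction.
Case p = False:
  Clause (p) is falsified — contradiction.
Both cases fail, so the formula is unsatisfiable.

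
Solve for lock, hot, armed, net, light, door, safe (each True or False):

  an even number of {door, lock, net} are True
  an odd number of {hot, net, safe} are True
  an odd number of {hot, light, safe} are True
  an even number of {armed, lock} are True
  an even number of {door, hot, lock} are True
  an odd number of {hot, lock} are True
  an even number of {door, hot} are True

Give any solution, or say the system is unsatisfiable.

lock = False; hot = True; armed = False; net = True; light = True; door = True; safe = True

{door, lock, net}: 2 true → even ✓
{hot, net, safe}: 3 true → odd ✓
{hot, light, safe}: 3 true → odd ✓
{armed, lock}: 0 true → even ✓
{door, hot, lock}: 2 true → even ✓
{hot, lock}: 1 true → odd ✓
{door, hot}: 2 true → even ✓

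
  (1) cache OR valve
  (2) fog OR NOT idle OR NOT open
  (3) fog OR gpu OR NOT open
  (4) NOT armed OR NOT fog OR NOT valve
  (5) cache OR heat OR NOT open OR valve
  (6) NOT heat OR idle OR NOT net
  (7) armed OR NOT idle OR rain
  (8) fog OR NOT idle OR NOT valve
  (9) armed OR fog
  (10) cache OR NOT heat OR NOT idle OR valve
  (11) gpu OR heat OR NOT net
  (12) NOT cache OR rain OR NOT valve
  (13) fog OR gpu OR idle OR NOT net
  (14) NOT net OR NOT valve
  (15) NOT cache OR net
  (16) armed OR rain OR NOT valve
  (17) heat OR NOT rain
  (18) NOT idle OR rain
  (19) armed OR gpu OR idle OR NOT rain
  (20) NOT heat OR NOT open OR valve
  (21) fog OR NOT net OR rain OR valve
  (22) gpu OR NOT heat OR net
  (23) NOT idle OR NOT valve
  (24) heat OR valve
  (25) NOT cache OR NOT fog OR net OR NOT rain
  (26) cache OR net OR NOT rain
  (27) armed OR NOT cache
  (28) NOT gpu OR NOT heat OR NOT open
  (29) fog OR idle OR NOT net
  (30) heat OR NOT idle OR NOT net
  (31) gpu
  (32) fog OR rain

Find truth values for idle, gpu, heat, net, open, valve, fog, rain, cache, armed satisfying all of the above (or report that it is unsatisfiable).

idle = True; gpu = True; heat = True; net = True; open = False; valve = False; fog = False; rain = True; cache = True; armed = True

Unit clause (gpu) forces gpu = True.
Set idle = True.
  then (NOT idle OR rain) forces rain = True.
  then (NOT idle OR NOT valve) forces valve = False.
  then (heat OR valve) forces heat = True.
  then (NOT gpu OR NOT heat OR NOT open) forces open = False.
  then (cache OR valve) forces cache = True.
  then (NOT cache OR net) forces net = True.
  then (armed OR NOT cache) forces armed = True.
Set fog = False.
All clauses satisfied.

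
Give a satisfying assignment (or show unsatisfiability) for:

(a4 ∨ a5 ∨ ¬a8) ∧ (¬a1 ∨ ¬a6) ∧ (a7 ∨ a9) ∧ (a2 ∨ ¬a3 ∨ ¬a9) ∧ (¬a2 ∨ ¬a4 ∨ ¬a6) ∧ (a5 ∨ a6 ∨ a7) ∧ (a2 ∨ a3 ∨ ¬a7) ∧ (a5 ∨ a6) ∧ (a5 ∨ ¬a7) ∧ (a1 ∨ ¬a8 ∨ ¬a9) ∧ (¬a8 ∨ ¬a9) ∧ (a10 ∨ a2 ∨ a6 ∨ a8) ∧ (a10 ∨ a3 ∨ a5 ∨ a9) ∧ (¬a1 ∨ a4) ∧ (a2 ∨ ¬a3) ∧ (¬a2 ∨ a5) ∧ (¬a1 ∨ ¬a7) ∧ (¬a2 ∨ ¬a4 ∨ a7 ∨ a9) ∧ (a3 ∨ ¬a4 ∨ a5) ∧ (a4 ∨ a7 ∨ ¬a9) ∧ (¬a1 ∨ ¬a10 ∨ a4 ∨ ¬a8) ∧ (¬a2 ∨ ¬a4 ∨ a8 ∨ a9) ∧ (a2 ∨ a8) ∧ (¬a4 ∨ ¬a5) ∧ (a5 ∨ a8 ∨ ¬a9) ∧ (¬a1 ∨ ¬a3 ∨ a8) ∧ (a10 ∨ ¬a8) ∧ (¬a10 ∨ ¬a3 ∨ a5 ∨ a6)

a1 = False, a2 = True, a3 = False, a4 = False, a5 = True, a6 = False, a7 = True, a8 = False, a9 = False, a10 = True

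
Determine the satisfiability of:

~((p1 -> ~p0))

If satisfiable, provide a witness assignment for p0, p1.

p0=T, p1=T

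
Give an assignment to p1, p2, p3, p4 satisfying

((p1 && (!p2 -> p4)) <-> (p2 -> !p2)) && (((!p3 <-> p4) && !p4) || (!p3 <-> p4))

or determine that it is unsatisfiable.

p1: False; p2: True; p3: True; p4: False

  (p1 && (!p2 -> p4)) <-> (p2 -> !p2) = True
    p1 && (!p2 -> p4) = False
      !p2 -> p4 = True
        !p2 = False
    p2 -> !p2 = False
      !p2 = False
  ((!p3 <-> p4) && !p4) || (!p3 <-> p4) = True
    (!p3 <-> p4) && !p4 = True
      !p3 <-> p4 = True
        !p3 = False
      !p4 = True
    !p3 <-> p4 = True
      !p3 = False
Both conjuncts True, so the formula holds.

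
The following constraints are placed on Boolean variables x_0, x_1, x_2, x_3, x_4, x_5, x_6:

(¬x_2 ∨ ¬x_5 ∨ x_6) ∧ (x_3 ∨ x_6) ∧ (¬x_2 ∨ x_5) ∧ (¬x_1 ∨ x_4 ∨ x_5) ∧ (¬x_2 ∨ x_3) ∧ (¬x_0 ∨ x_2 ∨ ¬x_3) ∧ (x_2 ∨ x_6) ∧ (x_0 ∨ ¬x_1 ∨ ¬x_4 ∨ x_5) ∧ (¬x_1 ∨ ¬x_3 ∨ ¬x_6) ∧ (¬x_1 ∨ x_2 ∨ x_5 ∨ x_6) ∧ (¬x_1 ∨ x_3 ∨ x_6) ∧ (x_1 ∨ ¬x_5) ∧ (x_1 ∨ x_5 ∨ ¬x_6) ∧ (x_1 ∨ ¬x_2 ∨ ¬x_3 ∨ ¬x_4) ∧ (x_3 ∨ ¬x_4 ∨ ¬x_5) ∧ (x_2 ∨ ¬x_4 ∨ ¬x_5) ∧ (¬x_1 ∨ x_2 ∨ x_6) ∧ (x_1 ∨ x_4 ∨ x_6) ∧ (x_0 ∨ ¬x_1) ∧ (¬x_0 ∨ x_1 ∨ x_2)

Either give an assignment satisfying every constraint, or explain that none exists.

x_0 = True, x_1 = True, x_2 = False, x_3 = False, x_4 = True, x_5 = False, x_6 = True

Try x_0 = False:
  (x_0 ∨ ¬x_1) forces x_1 = False.
  (x_1 ∨ ¬x_5) forces x_5 = False.
  (¬x_2 ∨ x_5) forces x_2 = False.
  (x_2 ∨ x_6) forces x_6 = True.
  clause (x_1 ∨ x_5 ∨ ¬x_6) is falsified — backtrack.
So x_0 = True.
Set x_1 = True.
Set x_2 = False.
  then (¬x_0 ∨ x_2 ∨ ¬x_3) forces x_3 = False.
  then (x_2 ∨ x_6) forces x_6 = True.
Set x_4 = True.
  then (x_3 ∨ ¬x_4 ∨ ¬x_5) forces x_5 = False.
All clauses satisfied.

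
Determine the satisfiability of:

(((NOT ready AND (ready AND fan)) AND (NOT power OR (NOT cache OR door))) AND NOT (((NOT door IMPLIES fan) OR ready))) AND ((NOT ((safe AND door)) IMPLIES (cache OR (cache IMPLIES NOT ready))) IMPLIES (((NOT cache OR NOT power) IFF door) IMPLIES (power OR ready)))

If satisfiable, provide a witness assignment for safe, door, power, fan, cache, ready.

Unsatisfiable — no assignment works.

Case fan = True: the conjunct NOT (((NOT door IMPLIES fan) OR ready)) becomes NOT ((True OR ready)) = False.
Case fan = False: the conjunct fan is False.
Both cases fail — unsatisfiable.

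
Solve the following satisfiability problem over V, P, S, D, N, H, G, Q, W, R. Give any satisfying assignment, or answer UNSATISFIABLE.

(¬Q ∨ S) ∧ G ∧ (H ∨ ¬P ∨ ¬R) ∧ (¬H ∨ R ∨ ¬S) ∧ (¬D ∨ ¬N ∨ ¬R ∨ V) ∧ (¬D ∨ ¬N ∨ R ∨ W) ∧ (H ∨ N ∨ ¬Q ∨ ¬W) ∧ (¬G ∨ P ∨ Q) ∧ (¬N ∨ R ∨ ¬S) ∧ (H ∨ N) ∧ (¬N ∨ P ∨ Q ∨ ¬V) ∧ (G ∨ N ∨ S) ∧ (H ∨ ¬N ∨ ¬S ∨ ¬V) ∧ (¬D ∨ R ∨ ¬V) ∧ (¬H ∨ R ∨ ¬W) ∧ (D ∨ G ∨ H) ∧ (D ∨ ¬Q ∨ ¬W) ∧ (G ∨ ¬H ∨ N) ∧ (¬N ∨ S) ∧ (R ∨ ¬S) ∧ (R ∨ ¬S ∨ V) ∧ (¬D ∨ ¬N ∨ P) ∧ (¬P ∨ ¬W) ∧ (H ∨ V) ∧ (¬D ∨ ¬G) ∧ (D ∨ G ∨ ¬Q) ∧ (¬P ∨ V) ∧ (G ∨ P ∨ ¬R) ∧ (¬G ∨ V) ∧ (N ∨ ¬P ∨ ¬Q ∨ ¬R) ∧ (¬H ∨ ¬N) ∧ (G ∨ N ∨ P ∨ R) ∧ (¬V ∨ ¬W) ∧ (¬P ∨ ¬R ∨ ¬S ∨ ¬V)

Unit clause (G) forces G = True.
In (¬D ∨ ¬G) only ¬D is left, so D = False.
In (¬G ∨ V) only V is left, so V = True.
In (¬V ∨ ¬W) only ¬W is left, so W = False.
Set P = True.
Set S = False.
  then (¬Q ∨ S) forces Q = False.
  then (¬N ∨ S) forces N = False.
  then (H ∨ N) forces H = True.
Set R = False.
All clauses satisfied.

V: True; P: True; S: False; D: False; N: False; H: True; G: True; Q: False; W: False; R: False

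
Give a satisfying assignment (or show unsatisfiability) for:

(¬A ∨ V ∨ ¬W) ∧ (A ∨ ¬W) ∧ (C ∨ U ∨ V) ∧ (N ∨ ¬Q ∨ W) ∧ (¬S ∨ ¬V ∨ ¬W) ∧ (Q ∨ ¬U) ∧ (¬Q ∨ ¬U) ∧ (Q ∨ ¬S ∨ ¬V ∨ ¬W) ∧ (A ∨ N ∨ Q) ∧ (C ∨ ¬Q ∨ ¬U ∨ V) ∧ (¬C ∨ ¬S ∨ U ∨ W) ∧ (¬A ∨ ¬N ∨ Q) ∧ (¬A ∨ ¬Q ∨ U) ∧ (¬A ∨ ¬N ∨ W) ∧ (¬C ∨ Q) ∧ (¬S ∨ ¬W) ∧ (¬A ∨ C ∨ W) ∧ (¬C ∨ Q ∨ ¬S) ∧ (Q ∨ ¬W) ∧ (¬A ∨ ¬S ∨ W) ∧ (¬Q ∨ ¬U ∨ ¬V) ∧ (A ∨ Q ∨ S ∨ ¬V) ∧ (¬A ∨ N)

Set S = False.
Set Q = True.
  then (¬Q ∨ ¬U) forces U = False.
  then (¬A ∨ ¬Q ∨ U) forces A = False.
  then (A ∨ ¬W) forces W = False.
  then (N ∨ ¬Q ∨ W) forces N = True.
Set V = False.
  then (C ∨ U ∨ V) forces C = True.
All clauses satisfied.

S=F, Q=T, A=F, U=F, V=F, W=F, N=T, C=T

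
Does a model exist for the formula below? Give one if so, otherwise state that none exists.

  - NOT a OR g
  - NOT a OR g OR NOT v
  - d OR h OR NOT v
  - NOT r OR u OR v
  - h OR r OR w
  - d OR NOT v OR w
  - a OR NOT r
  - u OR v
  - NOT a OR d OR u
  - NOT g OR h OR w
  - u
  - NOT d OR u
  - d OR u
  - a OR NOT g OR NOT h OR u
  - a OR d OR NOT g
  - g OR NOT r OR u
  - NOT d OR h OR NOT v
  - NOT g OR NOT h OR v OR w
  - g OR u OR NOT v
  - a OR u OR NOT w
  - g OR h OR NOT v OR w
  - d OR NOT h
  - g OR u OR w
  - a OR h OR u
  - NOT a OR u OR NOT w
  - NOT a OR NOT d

Unit clause (u) forces u = True.
Set r = False.
Set h = True.
  then (d OR NOT h) forces d = True.
  then (NOT a OR NOT d) forces a = False.
Set w = False.
Set g = False.
Set v = False.
All clauses satisfied.

r=F, h=T, w=F, d=T, u=T, g=F, a=F, v=F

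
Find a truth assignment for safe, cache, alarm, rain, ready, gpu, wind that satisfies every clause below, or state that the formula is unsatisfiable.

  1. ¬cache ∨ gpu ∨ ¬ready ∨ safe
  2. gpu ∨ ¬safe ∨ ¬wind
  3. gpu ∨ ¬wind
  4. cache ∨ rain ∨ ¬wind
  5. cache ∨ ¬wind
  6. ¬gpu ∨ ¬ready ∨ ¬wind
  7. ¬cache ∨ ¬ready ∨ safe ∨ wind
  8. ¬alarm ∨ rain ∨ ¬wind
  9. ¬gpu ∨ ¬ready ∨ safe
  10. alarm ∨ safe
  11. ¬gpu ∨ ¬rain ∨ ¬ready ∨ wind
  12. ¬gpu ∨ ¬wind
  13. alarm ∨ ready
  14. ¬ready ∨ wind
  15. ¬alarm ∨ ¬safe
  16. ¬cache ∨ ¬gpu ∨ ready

safe = False; cache = False; alarm = True; rain = False; ready = False; gpu = True; wind = False

Set safe = False.
  then (alarm ∨ safe) forces alarm = True.
Set cache = False.
  then (cache ∨ ¬wind) forces wind = False.
  then (¬ready ∨ wind) forces ready = False.
Set rain = False.
Set gpu = True.
All clauses satisfied.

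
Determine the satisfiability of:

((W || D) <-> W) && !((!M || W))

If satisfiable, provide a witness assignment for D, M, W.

D = False; M = True; W = False

  (W || D) <-> W = True
    W || D = False
  !((!M || W)) = True
    !M || W = False
      !M = False
Both conjuncts True, so the formula holds.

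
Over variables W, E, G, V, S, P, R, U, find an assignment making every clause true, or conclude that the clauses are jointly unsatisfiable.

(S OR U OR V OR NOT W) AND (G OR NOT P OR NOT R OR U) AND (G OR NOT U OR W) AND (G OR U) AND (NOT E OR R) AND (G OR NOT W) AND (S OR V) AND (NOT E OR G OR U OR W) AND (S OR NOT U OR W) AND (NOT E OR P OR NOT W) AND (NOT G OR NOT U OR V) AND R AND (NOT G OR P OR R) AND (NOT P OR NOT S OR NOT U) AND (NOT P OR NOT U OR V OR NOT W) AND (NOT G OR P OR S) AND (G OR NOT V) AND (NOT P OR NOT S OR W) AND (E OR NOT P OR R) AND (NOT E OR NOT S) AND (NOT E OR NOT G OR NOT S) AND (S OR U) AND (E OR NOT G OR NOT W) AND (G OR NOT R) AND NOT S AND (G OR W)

Unit clause (R) forces R = True.
In (G OR NOT R) only G is left, so G = True.
Unit clause (NOT S) forces S = False.
In (S OR V) only V is left, so V = True.
In (NOT G OR P OR S) only P is left, so P = True.
In (S OR U) only U is left, so U = True.
In (S OR NOT U OR W) only W is left, so W = True.
In (E OR NOT G OR NOT W) only E is left, so E = True.
All clauses satisfied.

W=T, E=T, G=T, V=T, S=F, P=T, R=T, U=T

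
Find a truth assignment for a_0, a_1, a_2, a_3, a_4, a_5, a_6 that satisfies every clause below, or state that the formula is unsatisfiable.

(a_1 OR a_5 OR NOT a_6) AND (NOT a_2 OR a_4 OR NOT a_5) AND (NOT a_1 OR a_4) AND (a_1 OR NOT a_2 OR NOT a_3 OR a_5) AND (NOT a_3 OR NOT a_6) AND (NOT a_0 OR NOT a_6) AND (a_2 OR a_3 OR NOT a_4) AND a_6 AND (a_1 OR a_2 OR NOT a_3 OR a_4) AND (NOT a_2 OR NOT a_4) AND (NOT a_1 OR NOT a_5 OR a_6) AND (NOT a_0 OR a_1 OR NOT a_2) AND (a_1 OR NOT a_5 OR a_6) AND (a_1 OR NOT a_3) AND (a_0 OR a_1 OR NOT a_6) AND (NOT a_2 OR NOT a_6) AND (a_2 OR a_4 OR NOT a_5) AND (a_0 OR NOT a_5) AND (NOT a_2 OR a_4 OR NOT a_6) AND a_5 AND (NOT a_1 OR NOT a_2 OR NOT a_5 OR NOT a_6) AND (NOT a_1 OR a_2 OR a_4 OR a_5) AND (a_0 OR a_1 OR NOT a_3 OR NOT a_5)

No satisfying assignment exists.

Case a_5 = True:
  (a_6) forces a_6 = True.
  (NOT a_3 OR NOT a_6) forces a_3 = False.
  (NOT a_0 OR NOT a_6) forces a_0 = False.
  Clause (a_0 OR NOT a_5) is falsified — contradiction.
Case a_5 = False:
  Clause (a_5) is falsified — contradiction.
Both cases fail, so the formula is unsatisfiable.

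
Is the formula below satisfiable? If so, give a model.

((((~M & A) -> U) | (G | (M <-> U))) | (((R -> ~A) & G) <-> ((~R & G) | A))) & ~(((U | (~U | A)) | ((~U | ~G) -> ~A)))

UNSATISFIABLE

The conjunct ~(((U | (~U | A)) | ((~U | ~G) -> ~A))) is unsatisfiable on its own:
  U=F, A=F, G=F: evaluates to False.
  U=F, A=F, G=T: evaluates to False.
  U=F, A=T, G=F: evaluates to False.
  U=F, A=T, G=T: evaluates to False.
  U=T, A=F, G=F: evaluates to False.
  U=T, A=F, G=T: evaluates to False.
  U=T, A=T, G=F: evaluates to False.
  U=T, A=T, G=T: evaluates to False.
So the whole conjunction is unsatisfiable.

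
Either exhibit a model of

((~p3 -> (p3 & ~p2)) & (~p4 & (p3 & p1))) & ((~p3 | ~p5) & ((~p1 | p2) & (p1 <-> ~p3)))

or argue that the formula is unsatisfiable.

No satisfying assignment exists.

Case p3 = True: the formula simplifies to (~p4 & p1) & (~p5 & ((~p1 | p2) & ~p1)).
  p1 = True: the conjunct ~p1 is False.
  p1 = False: the conjunct p1 is False.
Case p3 = False: the conjunct ~p3 -> (p3 & ~p2) becomes ~False -> (False & ~p2) = False.
Both cases fail — unsatisfiable.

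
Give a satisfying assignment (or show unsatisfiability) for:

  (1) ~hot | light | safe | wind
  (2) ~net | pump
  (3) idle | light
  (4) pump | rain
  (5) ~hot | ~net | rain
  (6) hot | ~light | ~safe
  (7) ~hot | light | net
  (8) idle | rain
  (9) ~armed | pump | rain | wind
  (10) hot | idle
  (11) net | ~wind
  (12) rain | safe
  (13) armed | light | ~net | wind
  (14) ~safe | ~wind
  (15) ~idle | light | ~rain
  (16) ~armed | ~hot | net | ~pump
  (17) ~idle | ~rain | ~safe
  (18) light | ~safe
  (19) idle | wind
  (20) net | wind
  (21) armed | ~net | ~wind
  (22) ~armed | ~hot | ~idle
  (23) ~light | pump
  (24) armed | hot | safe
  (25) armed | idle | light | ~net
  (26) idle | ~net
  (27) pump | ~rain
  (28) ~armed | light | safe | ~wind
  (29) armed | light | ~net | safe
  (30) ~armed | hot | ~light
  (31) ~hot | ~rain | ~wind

Set rain = True.
  then (pump | ~rain) forces pump = True.
Try hot = False:
  (hot | idle) forces idle = True.
  (~idle | light | ~rain) forces light = True.
  (hot | ~light | ~safe) forces safe = False.
  (armed | hot | safe) forces armed = True.
  clause (~armed | hot | ~light) is falsified — backtrack.
So hot = True.
  then (~hot | ~rain | ~wind) forces wind = False.
  then (idle | wind) forces idle = True.
  then (net | wind) forces net = True.
  then (~armed | ~hot | ~idle) forces armed = False.
  then (armed | light | ~net | wind) forces light = True.
  then (~idle | ~rain | ~safe) forces safe = False.
All clauses satisfied.

rain=T; hot=T; light=T; pump=T; net=T; idle=T; armed=F; wind=F; safe=F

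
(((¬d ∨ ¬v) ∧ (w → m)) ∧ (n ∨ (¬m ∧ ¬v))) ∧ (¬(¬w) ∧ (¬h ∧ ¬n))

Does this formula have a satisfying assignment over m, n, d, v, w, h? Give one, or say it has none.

Case w = True: the formula simplifies to (((¬d ∨ ¬v) ∧ m) ∧ (n ∨ (¬m ∧ ¬v))) ∧ (¬h ∧ ¬n).
  m = True: simplifies to ((¬d ∨ ¬v) ∧ n) ∧ (¬h ∧ ¬n).
    n = True: the conjunct ¬n is False.
    n = False: the conjunct n is False.
  m = False: the conjunct m is False.
Case w = False: the conjunct ¬(¬w) becomes ¬(¬False) = False.
Both cases fail — unsatisfiable.

The formula is unsatisfiable.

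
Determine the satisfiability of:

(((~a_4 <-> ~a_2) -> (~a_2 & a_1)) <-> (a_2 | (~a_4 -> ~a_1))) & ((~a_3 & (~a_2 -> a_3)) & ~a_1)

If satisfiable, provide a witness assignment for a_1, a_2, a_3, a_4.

a_1 = False, a_2 = True, a_3 = False, a_4 = False

  ((~a_4 <-> ~a_2) -> (~a_2 & a_1)) <-> (a_2 | (~a_4 -> ~a_1)) = True
    (~a_4 <-> ~a_2) -> (~a_2 & a_1) = True
      ~a_4 <-> ~a_2 = False
        ~a_4 = True
        ~a_2 = False
      ~a_2 & a_1 = False
        ~a_2 = False
    a_2 | (~a_4 -> ~a_1) = True
      ~a_4 -> ~a_1 = True
        ~a_4 = True
        ~a_1 = True
  (~a_3 & (~a_2 -> a_3)) & ~a_1 = True
    ~a_3 & (~a_2 -> a_3) = True
      ~a_3 = True
      ~a_2 -> a_3 = True
        ~a_2 = False
    ~a_1 = True
Both conjuncts True, so the formula holds.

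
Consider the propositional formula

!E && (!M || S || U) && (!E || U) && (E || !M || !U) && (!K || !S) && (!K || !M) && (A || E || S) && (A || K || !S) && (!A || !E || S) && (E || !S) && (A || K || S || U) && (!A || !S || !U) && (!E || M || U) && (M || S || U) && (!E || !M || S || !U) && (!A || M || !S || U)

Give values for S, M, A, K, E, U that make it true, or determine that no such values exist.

S = False, M = False, A = True, K = False, E = False, U = True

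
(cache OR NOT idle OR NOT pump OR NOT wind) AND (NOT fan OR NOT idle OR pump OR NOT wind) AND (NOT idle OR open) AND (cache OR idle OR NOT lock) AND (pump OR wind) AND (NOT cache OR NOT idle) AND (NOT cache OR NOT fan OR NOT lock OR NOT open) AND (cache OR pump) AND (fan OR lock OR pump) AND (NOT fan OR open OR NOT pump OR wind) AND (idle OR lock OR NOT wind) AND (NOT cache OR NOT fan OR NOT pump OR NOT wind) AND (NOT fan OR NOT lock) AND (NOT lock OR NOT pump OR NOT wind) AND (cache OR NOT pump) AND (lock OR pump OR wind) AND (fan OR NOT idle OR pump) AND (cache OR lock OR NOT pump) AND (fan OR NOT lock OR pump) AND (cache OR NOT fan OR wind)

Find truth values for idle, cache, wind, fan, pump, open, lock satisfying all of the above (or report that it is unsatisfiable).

Try idle = True:
  (NOT idle OR open) forces open = True.
  (NOT cache OR NOT idle) forces cache = False.
  (cache OR pump) forces pump = True.
  clause (cache OR NOT pump) is falsified — backtrack.
So idle = False.
Try cache = False:
  (cache OR idle OR NOT lock) forces lock = False.
  (cache OR pump) forces pump = True.
  clause (cache OR NOT pump) is falsified — backtrack.
So cache = True.
Set wind = False.
  then (pump OR wind) forces pump = True.
Set fan = False.
Set open = False.
Set lock = True.
All clauses satisfied.

idle = False, cache = True, wind = False, fan = False, pump = True, open = False, lock = True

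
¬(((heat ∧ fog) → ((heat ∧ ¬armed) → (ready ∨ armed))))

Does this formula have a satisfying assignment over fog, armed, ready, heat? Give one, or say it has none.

fog: True, armed: False, ready: False, heat: True

  ¬(((heat ∧ fog) → ((heat ∧ ¬armed) → (ready ∨ armed)))) = True
    (heat ∧ fog) → ((heat ∧ ¬armed) → (ready ∨ armed)) = False
      heat ∧ fog = True
      (heat ∧ ¬armed) → (ready ∨ armed) = False
        heat ∧ ¬armed = True
          ¬armed = True
        ready ∨ armed = False
The formula evaluates to True.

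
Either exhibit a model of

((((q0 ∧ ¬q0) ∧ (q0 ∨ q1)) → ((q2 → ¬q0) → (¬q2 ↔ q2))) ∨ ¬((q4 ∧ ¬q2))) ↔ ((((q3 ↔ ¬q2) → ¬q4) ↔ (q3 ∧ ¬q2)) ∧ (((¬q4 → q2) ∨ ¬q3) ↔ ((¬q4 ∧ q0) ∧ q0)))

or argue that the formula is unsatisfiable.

q0 = False, q1 = False, q2 = False, q3 = True, q4 = False

  ((((q0 ∧ ¬q0) ∧ (q0 ∨ q1)) → ((q2 → ¬q0) → (¬q2 ↔ q2))) ∨ ¬((q4 ∧ ¬q2))) ↔ ((((q3 ↔ ¬q2) → ¬q4) ↔ (q3 ∧ ¬q2)) ∧ (((¬q4 → q2) ∨ ¬q3) ↔ ((¬q4 ∧ q0) ∧ q0))) = True
    (((q0 ∧ ¬q0) ∧ (q0 ∨ q1)) → ((q2 → ¬q0) → (¬q2 ↔ q2))) ∨ ¬((q4 ∧ ¬q2)) = True
      ((q0 ∧ ¬q0) ∧ (q0 ∨ q1)) → ((q2 → ¬q0) → (¬q2 ↔ q2)) = True
        (q0 ∧ ¬q0) ∧ (q0 ∨ q1) = False
          q0 ∧ ¬q0 = False
            ¬q0 = True
          q0 ∨ q1 = False
        (q2 → ¬q0) → (¬q2 ↔ q2) = False
          q2 → ¬q0 = True
            ¬q0 = True
          ¬q2 ↔ q2 = False
            ¬q2 = True
      ¬((q4 ∧ ¬q2)) = True
        q4 ∧ ¬q2 = False
          ¬q2 = True
    (((q3 ↔ ¬q2) → ¬q4) ↔ (q3 ∧ ¬q2)) ∧ (((¬q4 → q2) ∨ ¬q3) ↔ ((¬q4 ∧ q0) ∧ q0)) = True
      ((q3 ↔ ¬q2) → ¬q4) ↔ (q3 ∧ ¬q2) = True
        (q3 ↔ ¬q2) → ¬q4 = True
          q3 ↔ ¬q2 = True
            ¬q2 = True
          ¬q4 = True
        q3 ∧ ¬q2 = True
          ¬q2 = True
      ((¬q4 → q2) ∨ ¬q3) ↔ ((¬q4 ∧ q0) ∧ q0) = True
        (¬q4 → q2) ∨ ¬q3 = False
          ¬q4 → q2 = False
            ¬q4 = True
          ¬q3 = False
        (¬q4 ∧ q0) ∧ q0 = False
          ¬q4 ∧ q0 = False
            ¬q4 = True
The formula evaluates to True.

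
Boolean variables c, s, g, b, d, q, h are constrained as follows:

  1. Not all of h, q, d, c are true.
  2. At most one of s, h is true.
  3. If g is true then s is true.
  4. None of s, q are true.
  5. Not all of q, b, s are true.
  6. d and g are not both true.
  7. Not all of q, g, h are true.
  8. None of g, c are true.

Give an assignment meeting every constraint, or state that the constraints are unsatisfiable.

c = False, s = False, g = False, b = True, d = True, q = False, h = True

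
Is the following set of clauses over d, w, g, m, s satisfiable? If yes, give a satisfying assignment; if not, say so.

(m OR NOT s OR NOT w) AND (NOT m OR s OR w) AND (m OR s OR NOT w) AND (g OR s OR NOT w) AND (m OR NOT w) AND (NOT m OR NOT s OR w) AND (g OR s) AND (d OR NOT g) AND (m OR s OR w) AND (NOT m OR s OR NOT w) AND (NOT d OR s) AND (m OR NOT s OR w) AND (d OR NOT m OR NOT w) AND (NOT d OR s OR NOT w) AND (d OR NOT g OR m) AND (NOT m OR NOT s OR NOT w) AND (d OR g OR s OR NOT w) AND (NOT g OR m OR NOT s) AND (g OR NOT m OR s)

Unsatisfiable

Case w = True:
  (m OR NOT w) forces m = True.
  (NOT m OR s OR NOT w) forces s = True.
  Clause (NOT m OR NOT s OR NOT w) is falsified — contradiction.
Case w = False:
  If s = True:
    (NOT m OR NOT s OR w) forces m = False.
    clause (m OR NOT s OR w) is falsified.
  If s = False:
    (NOT m OR s OR w) forces m = False.
    clause (m OR s OR w) is falsified.
  Every sub-case reaches a contradiction.
Both cases fail, so the formula is unsatisfiable.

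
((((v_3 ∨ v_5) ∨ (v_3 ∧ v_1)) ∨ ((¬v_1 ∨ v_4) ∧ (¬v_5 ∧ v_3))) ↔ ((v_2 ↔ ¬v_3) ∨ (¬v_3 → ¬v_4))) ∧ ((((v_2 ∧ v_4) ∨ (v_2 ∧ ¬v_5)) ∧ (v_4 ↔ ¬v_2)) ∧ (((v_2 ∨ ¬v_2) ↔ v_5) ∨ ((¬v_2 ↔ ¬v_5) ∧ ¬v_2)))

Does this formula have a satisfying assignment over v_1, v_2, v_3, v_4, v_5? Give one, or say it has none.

Case v_2 = True: the formula simplifies to ((((v_3 ∨ v_5) ∨ (v_3 ∧ v_1)) ∨ ((¬v_1 ∨ v_4) ∧ (¬v_5 ∧ v_3))) ↔ (¬v_3 ∨ (¬v_3 → ¬v_4))) ∧ (((v_4 ∨ ¬v_5) ∧ ¬v_4) ∧ v_5).
  v_5 = True: simplifies to (¬v_3 ∨ (¬v_3 → ¬v_4)) ∧ (v_4 ∧ ¬v_4).
    v_4 = True: the conjunct ¬v_4 is False.
    v_4 = False: the conjunct v_4 is False.
  v_5 = False: the conjunct v_5 is False.
Case v_2 = False: the conjunct (v_2 ∧ v_4) ∨ (v_2 ∧ ¬v_5) becomes (False ∧ v_4) ∨ (False ∧ ¬v_5) = False.
Both cases fail — unsatisfiable.

Unsatisfiable — no assignment works.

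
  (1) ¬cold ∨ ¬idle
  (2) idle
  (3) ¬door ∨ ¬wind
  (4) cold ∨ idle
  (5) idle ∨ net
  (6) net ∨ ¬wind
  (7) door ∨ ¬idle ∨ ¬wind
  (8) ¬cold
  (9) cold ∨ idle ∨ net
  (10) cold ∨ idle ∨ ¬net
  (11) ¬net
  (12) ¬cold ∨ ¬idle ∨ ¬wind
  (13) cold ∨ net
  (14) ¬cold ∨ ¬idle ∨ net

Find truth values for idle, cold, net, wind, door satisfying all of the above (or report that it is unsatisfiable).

Case idle = True:
  (¬cold ∨ ¬idle) forces cold = False.
  (¬net) forces net = False.
  Clause (cold ∨ net) is falsified — contradiction.
Case idle = False:
  Clause (idle) is falsified — contradiction.
Both cases fail, so the formula is unsatisfiable.

No satisfying assignment exists.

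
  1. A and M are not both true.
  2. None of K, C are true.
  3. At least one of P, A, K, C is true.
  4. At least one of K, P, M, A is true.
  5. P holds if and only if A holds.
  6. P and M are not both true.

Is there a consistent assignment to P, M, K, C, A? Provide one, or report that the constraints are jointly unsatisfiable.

P=T; M=F; K=F; C=F; A=T

  (1) A=T, M=F — not both ✓
  (2) {K, C}: 0 true — none ✓
  (3) {P, A, K, C}: 2 true — at least one ✓
  (4) {K, P, M, A}: 2 true — at least one ✓
  (5) P=T, A=T — same ✓
  (6) P=T, M=F — not both ✓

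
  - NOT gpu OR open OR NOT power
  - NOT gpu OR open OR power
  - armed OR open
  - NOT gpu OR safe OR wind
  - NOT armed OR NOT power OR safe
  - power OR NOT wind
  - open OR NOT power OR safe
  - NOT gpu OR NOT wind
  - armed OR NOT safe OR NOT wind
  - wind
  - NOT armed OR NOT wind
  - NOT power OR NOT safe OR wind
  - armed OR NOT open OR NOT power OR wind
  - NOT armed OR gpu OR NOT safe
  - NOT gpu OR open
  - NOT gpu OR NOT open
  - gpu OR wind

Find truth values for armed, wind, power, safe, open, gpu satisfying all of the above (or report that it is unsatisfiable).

armed = False, wind = True, power = True, safe = False, open = True, gpu = False

Unit clause (wind) forces wind = True.
In (NOT armed OR NOT wind) only NOT armed is left, so armed = False.
In (armed OR open) only open is left, so open = True.
In (power OR NOT wind) only power is left, so power = True.
In (NOT gpu OR NOT wind) only NOT gpu is left, so gpu = False.
In (armed OR NOT safe OR NOT wind) only NOT safe is left, so safe = False.
All clauses satisfied.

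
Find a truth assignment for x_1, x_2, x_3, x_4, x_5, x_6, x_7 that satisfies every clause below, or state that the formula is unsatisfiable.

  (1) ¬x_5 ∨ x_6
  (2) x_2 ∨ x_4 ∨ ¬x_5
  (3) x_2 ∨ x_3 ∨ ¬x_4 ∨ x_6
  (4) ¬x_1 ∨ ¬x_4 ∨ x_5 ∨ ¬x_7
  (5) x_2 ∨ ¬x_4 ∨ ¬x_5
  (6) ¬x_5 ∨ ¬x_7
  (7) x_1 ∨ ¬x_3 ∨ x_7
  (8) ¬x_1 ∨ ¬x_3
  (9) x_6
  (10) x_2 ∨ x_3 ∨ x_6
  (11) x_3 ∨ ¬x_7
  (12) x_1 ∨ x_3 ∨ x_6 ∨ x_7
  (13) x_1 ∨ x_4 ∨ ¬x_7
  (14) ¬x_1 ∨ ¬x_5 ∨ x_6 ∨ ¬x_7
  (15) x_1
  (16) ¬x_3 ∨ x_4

Unit clause (x_6) forces x_6 = True.
Unit clause (x_1) forces x_1 = True.
In (¬x_1 ∨ ¬x_3) only ¬x_3 is left, so x_3 = False.
In (x_3 ∨ ¬x_7) only ¬x_7 is left, so x_7 = False.
Set x_2 = True.
Set x_4 = True.
Set x_5 = True.
All clauses satisfied.

x_1 = True; x_2 = True; x_3 = False; x_4 = True; x_5 = True; x_6 = True; x_7 = False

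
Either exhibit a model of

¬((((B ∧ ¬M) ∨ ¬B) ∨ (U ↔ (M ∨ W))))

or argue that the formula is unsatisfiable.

W = False; U = False; M = True; B = True

  ¬((((B ∧ ¬M) ∨ ¬B) ∨ (U ↔ (M ∨ W)))) = True
    ((B ∧ ¬M) ∨ ¬B) ∨ (U ↔ (M ∨ W)) = False
      (B ∧ ¬M) ∨ ¬B = False
        B ∧ ¬M = False
          ¬M = False
        ¬B = False
      U ↔ (M ∨ W) = False
        M ∨ W = True
The formula evaluates to True.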